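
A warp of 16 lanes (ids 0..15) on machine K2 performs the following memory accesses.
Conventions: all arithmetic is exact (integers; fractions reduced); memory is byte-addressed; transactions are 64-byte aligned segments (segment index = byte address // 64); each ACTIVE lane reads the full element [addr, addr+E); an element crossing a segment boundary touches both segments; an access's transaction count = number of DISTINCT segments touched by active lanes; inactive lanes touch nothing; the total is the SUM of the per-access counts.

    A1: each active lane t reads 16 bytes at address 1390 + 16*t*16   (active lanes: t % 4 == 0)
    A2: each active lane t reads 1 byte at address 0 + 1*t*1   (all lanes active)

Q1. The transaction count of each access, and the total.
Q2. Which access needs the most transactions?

A1: 4 transactions
A2: 1 transaction

Answer: 4,1; total 5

Answer: A1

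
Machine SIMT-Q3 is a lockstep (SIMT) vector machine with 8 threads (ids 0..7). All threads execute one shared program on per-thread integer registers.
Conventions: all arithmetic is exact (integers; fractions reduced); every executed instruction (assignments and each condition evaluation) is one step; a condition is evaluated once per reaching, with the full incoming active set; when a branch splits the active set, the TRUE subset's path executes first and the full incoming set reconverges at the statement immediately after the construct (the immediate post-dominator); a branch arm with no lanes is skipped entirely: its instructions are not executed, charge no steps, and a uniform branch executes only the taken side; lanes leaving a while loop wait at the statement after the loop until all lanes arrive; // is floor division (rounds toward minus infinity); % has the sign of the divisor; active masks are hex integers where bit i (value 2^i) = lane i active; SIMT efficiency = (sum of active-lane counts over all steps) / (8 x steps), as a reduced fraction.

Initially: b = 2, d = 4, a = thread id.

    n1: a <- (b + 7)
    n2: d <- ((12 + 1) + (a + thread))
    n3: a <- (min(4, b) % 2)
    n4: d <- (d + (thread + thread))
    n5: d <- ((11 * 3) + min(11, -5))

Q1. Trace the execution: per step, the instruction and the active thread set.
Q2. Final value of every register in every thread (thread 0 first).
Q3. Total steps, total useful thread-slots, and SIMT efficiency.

step 0: a <- (b + 7)                 0xff
step 1: d <- ((12 + 1) + (a + thread)) 0xff
step 2: a <- (min(4, b) % 2)         0xff
step 3: d <- (d + (thread + thread)) 0xff
step 4: d <- ((11 * 3) + min(11, -5)) 0xff

Answer: 5 steps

b: 2,2,2,2,2,2,2,2
d: 28,28,28,28,28,28,28,28
a: 0,0,0,0,0,0,0,0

steps = 5; useful = 40; efficiency = 40/40 = 1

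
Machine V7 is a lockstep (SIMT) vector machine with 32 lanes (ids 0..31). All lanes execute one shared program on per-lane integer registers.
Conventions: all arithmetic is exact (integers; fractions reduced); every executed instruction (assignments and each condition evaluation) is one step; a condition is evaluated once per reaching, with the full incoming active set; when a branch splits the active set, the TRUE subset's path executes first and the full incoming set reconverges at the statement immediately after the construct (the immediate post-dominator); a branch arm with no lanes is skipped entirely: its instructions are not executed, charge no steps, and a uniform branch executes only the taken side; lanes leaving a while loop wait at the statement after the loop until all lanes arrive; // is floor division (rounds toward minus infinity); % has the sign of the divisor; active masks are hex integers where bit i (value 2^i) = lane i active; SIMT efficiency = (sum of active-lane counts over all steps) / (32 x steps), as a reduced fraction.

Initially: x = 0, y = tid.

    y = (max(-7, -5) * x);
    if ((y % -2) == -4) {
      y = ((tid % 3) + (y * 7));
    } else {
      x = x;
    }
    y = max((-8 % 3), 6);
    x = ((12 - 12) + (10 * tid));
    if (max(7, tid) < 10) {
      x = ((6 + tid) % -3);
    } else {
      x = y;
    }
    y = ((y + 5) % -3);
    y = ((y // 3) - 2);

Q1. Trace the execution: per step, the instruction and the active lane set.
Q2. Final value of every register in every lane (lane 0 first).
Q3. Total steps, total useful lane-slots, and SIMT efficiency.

step 0: y <- (max(-7, -5) * x)       0xffffffff
step 1: eval ((y % -2) == -4)        0xffffffff
step 2: x <- x                       0xffffffff
step 3: y <- max((-8 % 3), 6)        0xffffffff
step 4: x <- ((12 - 12) + (10 * tid)) 0xffffffff
step 5: eval (max(7, tid) < 10)      0xffffffff
step 6: x <- ((6 + tid) % -3)        0x000003ff
step 7: x <- y                       0xfffffc00
step 8: y <- ((y + 5) % -3)          0xffffffff
step 9: y <- ((y // 3) - 2)          0xffffffff

Answer: 10 steps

x: 0,-2,-1,0,-2,-1,0,-2,-1,0,6,6,6,6,6,6,6,6,6,6,6,6,6,6,6,6,6,6,6,6,6,6
y: -3,-3,-3,-3,-3,-3,-3,-3,-3,-3,-3,-3,-3,-3,-3,-3,-3,-3,-3,-3,-3,-3,-3,-3,-3,-3,-3,-3,-3,-3,-3,-3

steps = 10; useful = 288; efficiency = 288/320 = 9/10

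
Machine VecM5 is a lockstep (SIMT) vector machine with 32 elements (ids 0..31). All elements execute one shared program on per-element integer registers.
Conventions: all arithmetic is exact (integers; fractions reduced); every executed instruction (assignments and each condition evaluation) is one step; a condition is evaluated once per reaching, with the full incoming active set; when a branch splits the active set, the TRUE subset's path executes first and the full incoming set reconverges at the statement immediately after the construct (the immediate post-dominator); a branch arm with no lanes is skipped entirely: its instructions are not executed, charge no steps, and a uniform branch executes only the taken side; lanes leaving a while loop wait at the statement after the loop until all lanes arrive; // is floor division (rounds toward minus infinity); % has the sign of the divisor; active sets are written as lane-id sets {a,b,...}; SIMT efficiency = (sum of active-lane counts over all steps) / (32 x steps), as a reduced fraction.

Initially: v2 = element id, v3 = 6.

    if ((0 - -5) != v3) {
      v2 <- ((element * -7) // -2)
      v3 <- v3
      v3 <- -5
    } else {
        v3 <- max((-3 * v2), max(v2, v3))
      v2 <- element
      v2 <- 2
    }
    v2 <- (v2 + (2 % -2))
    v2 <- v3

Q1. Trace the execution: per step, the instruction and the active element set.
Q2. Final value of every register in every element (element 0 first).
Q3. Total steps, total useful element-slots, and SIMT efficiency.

step 0: eval ((0 - -5) != v3)        {0,1,2,3,4,5,6,7,8,9,10,11,12,13,14,15,16,17,18,19,20,21,22,23,24,25,26,27,28,29,30,31}
step 1: v2 <- ((element * -7) // -2) {0,1,2,3,4,5,6,7,8,9,10,11,12,13,14,15,16,17,18,19,20,21,22,23,24,25,26,27,28,29,30,31}
step 2: v3 <- v3                     {0,1,2,3,4,5,6,7,8,9,10,11,12,13,14,15,16,17,18,19,20,21,22,23,24,25,26,27,28,29,30,31}
step 3: v3 <- -5                     {0,1,2,3,4,5,6,7,8,9,10,11,12,13,14,15,16,17,18,19,20,21,22,23,24,25,26,27,28,29,30,31}
step 4: v2 <- (v2 + (2 % -2))        {0,1,2,3,4,5,6,7,8,9,10,11,12,13,14,15,16,17,18,19,20,21,22,23,24,25,26,27,28,29,30,31}
step 5: v2 <- v3                     {0,1,2,3,4,5,6,7,8,9,10,11,12,13,14,15,16,17,18,19,20,21,22,23,24,25,26,27,28,29,30,31}

Answer: 6 steps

v2: -5,-5,-5,-5,-5,-5,-5,-5,-5,-5,-5,-5,-5,-5,-5,-5,-5,-5,-5,-5,-5,-5,-5,-5,-5,-5,-5,-5,-5,-5,-5,-5
v3: -5,-5,-5,-5,-5,-5,-5,-5,-5,-5,-5,-5,-5,-5,-5,-5,-5,-5,-5,-5,-5,-5,-5,-5,-5,-5,-5,-5,-5,-5,-5,-5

steps = 6; useful = 192; efficiency = 192/192 = 1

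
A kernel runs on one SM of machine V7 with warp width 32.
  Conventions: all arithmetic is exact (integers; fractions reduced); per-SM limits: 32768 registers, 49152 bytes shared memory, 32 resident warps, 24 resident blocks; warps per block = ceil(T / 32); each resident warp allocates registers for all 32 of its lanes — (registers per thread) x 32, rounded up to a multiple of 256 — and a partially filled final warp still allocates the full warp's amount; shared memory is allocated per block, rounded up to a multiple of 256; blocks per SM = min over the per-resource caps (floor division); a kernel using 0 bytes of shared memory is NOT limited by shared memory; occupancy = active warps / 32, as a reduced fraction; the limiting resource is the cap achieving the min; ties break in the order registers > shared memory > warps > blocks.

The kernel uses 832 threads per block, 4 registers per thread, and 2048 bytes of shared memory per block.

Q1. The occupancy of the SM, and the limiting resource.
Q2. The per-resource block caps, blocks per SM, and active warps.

Answer: occupancy 13/16, limited by warps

registers: 4 blocks
shared memory: 24 blocks
warps: 1 block
blocks: 24 blocks

Answer: 1 block, 26 active warps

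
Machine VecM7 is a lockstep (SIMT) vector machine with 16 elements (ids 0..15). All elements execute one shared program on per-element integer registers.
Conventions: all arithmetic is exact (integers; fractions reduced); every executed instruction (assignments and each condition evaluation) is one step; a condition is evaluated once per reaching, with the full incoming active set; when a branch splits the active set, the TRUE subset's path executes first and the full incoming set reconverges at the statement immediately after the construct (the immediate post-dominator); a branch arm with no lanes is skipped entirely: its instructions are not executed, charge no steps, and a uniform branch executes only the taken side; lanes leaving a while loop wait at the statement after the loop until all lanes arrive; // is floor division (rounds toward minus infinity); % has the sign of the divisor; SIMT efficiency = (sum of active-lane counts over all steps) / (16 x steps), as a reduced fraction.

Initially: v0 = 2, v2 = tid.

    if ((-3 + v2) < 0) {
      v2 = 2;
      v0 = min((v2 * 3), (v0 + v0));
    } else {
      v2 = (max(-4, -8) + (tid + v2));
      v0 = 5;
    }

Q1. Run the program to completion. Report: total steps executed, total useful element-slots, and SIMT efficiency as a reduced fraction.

Answer: 5 steps, 48 useful, 3/5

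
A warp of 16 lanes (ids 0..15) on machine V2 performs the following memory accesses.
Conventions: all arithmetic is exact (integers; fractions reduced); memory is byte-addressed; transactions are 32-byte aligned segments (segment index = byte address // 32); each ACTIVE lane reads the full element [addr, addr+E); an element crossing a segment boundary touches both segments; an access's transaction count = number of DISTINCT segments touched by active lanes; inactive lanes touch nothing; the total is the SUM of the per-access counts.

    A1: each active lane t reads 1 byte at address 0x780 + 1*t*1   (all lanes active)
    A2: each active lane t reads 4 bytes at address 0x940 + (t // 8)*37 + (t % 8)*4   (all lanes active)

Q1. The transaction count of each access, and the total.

A1: 1 transaction
A2: 3 transactions

Answer: 1,3; total 4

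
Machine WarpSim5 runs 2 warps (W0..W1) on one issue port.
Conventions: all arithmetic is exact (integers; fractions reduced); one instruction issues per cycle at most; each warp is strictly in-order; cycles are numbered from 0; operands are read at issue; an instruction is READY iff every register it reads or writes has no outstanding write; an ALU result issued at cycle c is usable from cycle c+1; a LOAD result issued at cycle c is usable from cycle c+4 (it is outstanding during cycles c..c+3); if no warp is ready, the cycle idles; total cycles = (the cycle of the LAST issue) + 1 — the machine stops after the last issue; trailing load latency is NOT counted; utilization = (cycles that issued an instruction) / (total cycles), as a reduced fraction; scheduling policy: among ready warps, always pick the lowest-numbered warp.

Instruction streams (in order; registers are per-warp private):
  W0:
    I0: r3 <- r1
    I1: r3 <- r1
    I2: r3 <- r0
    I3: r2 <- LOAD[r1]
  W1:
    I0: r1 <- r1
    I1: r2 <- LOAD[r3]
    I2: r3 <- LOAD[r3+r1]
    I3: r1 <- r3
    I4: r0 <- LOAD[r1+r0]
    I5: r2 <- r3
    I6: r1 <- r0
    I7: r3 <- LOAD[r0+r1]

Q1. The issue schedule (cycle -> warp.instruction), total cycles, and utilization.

cycle 0: W0.I0
cycle 1: W0.I1
cycle 2: W0.I2
cycle 3: W0.I3
cycle 4: W1.I0
cycle 5: W1.I1
cycle 6: W1.I2
cycle 7: idle
cycle 8: idle
cycle 9: idle
cycle 10: W1.I3
cycle 11: W1.I4
cycle 12: W1.I5
cycle 13: idle
cycle 14: idle
cycle 15: W1.I6
cycle 16: W1.I7

Answer: 17 cycles, utilization 12/17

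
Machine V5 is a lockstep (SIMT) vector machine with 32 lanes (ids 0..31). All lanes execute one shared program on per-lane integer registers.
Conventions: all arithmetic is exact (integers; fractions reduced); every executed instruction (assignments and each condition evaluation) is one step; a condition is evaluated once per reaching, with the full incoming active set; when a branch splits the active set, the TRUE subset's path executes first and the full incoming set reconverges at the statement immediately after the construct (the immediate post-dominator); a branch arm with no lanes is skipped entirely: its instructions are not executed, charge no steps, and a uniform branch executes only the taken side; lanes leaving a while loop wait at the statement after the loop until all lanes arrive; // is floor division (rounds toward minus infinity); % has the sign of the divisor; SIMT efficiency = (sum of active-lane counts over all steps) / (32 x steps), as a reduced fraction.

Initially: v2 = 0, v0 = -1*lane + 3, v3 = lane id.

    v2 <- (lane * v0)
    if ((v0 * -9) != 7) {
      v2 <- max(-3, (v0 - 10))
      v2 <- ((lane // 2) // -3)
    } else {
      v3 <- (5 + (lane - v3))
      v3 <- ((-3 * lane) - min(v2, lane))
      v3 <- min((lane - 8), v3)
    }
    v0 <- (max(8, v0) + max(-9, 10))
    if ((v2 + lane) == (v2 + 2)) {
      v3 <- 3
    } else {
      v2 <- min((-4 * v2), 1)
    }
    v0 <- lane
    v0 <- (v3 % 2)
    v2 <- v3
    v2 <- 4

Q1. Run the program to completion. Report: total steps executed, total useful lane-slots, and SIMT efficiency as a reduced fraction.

Answer: 12 steps, 352 useful, 11/12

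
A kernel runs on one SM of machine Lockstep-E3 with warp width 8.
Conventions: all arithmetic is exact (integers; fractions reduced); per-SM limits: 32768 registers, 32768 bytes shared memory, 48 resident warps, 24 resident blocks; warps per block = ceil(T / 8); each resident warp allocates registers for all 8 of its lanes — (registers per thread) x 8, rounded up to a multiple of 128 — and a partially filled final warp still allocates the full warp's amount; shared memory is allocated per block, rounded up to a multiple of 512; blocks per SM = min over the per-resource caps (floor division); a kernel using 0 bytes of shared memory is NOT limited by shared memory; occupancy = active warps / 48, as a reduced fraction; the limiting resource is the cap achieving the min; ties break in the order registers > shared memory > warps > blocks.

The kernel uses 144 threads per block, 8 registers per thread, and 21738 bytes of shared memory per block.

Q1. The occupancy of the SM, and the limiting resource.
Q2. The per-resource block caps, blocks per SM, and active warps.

Answer: occupancy 3/8, limited by shared memory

registers: 14 blocks
shared memory: 1 block
warps: 2 blocks
blocks: 24 blocks

Answer: 1 block, 18 active warps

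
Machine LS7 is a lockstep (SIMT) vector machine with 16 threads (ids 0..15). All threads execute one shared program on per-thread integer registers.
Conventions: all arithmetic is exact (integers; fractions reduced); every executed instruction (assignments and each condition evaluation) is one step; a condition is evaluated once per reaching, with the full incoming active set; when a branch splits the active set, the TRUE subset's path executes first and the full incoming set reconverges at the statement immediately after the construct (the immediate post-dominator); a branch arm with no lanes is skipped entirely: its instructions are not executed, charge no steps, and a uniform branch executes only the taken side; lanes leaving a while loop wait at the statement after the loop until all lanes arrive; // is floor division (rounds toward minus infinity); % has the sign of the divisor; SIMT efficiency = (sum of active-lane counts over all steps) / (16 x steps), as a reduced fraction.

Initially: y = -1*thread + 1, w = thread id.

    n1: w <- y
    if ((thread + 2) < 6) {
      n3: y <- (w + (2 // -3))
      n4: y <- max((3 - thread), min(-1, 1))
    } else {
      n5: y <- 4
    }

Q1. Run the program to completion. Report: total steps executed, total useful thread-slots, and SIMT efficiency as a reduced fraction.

Answer: 5 steps, 52 useful, 13/20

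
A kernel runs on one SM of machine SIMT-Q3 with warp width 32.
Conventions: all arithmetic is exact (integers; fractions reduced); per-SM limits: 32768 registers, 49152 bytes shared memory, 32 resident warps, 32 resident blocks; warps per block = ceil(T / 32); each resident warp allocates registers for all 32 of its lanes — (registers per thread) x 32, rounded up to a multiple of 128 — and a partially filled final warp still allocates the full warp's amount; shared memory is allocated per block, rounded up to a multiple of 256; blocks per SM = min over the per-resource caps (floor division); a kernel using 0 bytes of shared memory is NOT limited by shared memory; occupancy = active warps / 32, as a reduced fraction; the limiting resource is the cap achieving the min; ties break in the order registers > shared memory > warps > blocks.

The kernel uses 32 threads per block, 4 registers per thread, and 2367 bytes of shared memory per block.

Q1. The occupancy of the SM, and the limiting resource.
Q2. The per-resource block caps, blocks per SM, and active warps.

Answer: occupancy 19/32, limited by shared memory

registers: 256 blocks
shared memory: 19 blocks
warps: 32 blocks
blocks: 32 blocks

Answer: 19 blocks, 19 active warps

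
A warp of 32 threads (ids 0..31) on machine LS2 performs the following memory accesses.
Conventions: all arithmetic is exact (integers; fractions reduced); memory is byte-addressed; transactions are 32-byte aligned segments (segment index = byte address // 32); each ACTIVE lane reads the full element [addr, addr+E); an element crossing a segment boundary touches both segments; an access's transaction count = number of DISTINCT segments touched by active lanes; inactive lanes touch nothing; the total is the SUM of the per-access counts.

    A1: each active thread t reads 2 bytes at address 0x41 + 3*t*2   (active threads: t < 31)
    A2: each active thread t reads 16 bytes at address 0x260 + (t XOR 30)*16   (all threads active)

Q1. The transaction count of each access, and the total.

A1: 6 transactions
A2: 16 transactions

Answer: 6,16; total 22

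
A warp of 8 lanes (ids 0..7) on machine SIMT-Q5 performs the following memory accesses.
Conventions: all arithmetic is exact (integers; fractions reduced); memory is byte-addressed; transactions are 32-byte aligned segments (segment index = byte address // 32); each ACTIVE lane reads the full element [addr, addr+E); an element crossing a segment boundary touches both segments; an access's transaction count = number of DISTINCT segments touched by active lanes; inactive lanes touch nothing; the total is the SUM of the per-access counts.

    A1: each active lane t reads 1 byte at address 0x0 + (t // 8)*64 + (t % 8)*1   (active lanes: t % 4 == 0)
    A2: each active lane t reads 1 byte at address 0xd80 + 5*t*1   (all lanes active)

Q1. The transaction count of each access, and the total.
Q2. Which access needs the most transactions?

A1: 1 transaction
A2: 2 transactions

Answer: 1,2; total 3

Answer: A2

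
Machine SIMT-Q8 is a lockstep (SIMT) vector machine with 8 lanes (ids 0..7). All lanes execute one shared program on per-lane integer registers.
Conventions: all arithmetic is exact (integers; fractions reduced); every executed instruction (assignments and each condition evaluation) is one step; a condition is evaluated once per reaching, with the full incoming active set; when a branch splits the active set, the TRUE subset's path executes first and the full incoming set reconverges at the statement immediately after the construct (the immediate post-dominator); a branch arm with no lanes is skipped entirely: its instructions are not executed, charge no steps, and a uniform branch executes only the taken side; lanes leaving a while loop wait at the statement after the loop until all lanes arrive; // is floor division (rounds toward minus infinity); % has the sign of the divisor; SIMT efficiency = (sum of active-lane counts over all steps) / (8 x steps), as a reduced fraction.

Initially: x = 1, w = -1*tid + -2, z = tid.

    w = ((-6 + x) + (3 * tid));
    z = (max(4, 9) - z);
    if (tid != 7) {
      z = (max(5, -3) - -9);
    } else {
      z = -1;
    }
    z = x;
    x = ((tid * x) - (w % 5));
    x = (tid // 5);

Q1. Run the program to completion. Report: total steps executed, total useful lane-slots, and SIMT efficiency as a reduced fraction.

Answer: 8 steps, 56 useful, 7/8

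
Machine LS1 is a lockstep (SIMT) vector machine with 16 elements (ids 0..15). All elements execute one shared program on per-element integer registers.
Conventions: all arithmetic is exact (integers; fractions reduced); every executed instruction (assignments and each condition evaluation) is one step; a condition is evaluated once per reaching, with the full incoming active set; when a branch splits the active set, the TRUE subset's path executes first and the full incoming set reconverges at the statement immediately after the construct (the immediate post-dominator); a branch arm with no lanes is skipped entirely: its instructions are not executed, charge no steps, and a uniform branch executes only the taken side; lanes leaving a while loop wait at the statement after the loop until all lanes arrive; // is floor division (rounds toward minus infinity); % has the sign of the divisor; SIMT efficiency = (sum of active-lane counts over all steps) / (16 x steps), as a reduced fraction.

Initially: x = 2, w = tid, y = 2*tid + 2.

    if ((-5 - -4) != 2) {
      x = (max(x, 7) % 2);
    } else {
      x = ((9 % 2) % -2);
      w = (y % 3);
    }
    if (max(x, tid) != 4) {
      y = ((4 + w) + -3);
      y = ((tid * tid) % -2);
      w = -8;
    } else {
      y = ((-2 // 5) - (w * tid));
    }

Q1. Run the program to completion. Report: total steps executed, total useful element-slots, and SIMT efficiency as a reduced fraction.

Answer: 7 steps, 94 useful, 47/56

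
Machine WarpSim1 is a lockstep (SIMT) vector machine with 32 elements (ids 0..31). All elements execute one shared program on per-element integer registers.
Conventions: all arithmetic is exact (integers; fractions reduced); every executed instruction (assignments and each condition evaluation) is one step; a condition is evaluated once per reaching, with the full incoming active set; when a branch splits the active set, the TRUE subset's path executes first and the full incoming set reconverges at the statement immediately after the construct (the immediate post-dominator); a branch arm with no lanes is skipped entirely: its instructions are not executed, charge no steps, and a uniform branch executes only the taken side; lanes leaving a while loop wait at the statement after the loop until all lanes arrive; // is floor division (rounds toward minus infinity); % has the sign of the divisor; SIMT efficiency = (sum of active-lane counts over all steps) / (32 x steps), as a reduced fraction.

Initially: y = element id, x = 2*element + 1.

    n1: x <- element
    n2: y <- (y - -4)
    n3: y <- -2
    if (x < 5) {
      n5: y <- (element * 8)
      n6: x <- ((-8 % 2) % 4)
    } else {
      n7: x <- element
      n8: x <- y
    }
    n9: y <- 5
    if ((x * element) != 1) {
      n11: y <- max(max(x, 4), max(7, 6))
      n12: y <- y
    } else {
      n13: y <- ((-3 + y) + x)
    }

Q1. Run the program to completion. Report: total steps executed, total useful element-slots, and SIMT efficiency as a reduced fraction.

Answer: 12 steps, 320 useful, 5/6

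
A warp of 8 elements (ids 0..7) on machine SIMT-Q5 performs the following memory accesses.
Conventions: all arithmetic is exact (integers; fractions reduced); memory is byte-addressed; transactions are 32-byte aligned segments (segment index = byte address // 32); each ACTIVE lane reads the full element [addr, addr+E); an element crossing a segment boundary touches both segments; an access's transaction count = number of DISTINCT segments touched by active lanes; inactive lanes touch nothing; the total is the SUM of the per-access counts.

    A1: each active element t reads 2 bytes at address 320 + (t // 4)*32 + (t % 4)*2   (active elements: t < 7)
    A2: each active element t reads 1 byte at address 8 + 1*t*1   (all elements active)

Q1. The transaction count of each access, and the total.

A1: 2 transactions
A2: 1 transaction

Answer: 2,1; total 3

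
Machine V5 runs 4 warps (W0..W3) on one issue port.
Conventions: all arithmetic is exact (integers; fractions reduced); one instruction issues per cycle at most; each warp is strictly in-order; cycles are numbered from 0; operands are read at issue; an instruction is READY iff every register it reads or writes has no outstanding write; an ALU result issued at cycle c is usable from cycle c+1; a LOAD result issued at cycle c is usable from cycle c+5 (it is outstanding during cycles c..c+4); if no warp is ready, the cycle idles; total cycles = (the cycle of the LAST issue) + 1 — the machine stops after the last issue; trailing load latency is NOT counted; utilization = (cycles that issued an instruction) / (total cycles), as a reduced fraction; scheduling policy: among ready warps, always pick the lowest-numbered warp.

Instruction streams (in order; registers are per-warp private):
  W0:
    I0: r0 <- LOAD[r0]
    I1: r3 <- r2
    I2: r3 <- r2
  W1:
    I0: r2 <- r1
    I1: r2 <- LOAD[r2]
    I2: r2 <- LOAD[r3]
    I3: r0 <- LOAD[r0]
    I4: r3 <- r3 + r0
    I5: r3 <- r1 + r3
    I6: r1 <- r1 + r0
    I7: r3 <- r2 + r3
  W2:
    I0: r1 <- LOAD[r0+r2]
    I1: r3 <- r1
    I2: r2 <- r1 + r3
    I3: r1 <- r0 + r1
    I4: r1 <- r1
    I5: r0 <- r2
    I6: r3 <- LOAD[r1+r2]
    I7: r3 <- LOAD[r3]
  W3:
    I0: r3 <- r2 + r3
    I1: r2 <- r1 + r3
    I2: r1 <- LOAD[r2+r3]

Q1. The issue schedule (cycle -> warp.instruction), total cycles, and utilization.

cycle 0: W0.I0
cycle 1: W0.I1
cycle 2: W0.I2
cycle 3: W1.I0
cycle 4: W1.I1
cycle 5: W2.I0
cycle 6: W3.I0
cycle 7: W3.I1
cycle 8: W3.I2
cycle 9: W1.I2
cycle 10: W1.I3
cycle 11: W2.I1
cycle 12: W2.I2
cycle 13: W2.I3
cycle 14: W2.I4
cycle 15: W1.I4
cycle 16: W1.I5
cycle 17: W1.I6
cycle 18: W1.I7
cycle 19: W2.I5
cycle 20: W2.I6
cycle 21: idle
cycle 22: idle
cycle 23: idle
cycle 24: idle
cycle 25: W2.I7

Answer: 26 cycles, utilization 11/13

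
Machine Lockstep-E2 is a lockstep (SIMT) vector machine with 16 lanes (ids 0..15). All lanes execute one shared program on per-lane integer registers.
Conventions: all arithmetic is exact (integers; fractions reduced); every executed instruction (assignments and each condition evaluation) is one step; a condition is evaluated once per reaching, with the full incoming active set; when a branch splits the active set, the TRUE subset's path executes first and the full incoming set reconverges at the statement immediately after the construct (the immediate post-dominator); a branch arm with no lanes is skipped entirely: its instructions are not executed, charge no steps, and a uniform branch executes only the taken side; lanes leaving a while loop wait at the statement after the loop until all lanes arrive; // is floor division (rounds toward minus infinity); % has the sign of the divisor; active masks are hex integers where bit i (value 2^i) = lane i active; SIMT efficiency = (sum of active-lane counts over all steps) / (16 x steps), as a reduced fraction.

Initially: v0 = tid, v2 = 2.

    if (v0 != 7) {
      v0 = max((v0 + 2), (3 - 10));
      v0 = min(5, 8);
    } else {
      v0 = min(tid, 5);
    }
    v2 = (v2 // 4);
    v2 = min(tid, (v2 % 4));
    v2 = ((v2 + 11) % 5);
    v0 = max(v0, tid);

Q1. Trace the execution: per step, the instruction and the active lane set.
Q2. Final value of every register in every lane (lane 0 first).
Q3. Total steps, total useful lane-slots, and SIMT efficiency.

step 0: eval (v0 != 7)               0xffff
step 1: v0 <- max((v0 + 2), (3 - 10)) 0xff7f
step 2: v0 <- min(5, 8)              0xff7f
step 3: v0 <- min(tid, 5)            0x0080
step 4: v2 <- (v2 // 4)              0xffff
step 5: v2 <- min(tid, (v2 % 4))     0xffff
step 6: v2 <- ((v2 + 11) % 5)        0xffff
step 7: v0 <- max(v0, tid)           0xffff

Answer: 8 steps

v0: 5,5,5,5,5,5,6,7,8,9,10,11,12,13,14,15
v2: 1,1,1,1,1,1,1,1,1,1,1,1,1,1,1,1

steps = 8; useful = 111; efficiency = 111/128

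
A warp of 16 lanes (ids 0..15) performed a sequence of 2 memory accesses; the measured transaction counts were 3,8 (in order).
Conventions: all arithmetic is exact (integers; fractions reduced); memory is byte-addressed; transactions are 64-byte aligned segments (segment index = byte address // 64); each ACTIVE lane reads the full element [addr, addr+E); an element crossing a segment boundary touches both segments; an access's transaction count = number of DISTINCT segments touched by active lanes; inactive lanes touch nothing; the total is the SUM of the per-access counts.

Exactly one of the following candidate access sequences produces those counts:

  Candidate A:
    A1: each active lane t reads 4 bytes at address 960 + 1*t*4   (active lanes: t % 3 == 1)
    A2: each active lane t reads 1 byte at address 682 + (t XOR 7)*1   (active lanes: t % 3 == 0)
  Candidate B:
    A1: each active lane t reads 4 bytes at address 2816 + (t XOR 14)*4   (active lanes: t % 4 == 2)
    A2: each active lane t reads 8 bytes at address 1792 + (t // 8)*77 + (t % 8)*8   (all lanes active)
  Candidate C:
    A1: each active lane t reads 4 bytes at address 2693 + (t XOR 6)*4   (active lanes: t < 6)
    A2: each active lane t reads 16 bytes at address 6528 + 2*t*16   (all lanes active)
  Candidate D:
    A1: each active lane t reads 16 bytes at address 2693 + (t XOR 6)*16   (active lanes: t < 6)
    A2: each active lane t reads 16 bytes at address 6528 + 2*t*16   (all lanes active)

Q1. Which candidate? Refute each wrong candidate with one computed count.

A: A1 gives 1 transaction, not 3
B: A1 gives 1 transaction, not 3
C: A1 gives 1 transaction, not 3
D: all counts match (3,8)

Answer: D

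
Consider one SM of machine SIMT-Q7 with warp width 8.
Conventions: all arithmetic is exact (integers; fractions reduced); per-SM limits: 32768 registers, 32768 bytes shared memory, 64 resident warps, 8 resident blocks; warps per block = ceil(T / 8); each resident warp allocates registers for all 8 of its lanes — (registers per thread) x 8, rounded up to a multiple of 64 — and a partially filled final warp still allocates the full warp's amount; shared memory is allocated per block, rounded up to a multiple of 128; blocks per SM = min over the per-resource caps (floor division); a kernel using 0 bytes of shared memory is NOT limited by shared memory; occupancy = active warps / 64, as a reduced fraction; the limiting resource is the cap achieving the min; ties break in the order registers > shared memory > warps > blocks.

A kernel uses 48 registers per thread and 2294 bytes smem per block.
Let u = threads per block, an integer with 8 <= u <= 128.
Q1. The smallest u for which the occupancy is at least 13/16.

Answer: u = 49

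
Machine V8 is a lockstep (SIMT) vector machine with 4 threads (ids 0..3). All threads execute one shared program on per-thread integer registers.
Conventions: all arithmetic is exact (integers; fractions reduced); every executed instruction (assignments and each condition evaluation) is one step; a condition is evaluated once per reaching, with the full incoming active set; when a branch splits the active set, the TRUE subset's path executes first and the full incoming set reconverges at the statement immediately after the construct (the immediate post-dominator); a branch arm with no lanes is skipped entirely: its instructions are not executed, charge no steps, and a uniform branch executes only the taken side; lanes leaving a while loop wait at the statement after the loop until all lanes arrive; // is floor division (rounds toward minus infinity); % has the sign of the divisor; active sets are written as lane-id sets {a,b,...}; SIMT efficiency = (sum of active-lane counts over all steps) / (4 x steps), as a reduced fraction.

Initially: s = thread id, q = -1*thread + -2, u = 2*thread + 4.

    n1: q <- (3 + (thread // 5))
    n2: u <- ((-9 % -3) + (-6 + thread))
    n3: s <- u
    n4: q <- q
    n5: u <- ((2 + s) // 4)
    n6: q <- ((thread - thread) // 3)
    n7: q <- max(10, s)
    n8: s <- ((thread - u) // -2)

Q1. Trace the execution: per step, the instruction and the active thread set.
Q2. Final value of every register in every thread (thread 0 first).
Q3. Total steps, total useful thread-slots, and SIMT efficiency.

step 0: q <- (3 + (thread // 5))     {0,1,2,3}
step 1: u <- ((-9 % -3) + (-6 + thread)) {0,1,2,3}
step 2: s <- u                       {0,1,2,3}
step 3: q <- q                       {0,1,2,3}
step 4: u <- ((2 + s) // 4)          {0,1,2,3}
step 5: q <- ((thread - thread) // 3) {0,1,2,3}
step 6: q <- max(10, s)              {0,1,2,3}
step 7: s <- ((thread - u) // -2)    {0,1,2,3}

Answer: 8 steps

s: -1,-1,-2,-2
q: 10,10,10,10
u: -1,-1,-1,-1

steps = 8; useful = 32; efficiency = 32/32 = 1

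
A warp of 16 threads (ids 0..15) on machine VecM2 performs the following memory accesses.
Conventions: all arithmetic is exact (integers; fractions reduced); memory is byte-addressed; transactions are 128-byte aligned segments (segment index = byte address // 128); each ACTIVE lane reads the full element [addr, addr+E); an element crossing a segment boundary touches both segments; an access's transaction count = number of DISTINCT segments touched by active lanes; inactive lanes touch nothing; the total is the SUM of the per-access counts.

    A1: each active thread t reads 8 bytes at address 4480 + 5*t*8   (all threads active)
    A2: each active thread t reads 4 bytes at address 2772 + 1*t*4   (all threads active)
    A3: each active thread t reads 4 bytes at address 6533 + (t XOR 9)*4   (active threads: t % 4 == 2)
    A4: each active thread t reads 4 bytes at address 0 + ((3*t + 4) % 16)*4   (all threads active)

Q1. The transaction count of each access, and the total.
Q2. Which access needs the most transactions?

A1: 5 transactions
A2: 2 transactions
A3: 1 transaction
A4: 1 transaction

Answer: 5,2,1,1; total 9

Answer: A1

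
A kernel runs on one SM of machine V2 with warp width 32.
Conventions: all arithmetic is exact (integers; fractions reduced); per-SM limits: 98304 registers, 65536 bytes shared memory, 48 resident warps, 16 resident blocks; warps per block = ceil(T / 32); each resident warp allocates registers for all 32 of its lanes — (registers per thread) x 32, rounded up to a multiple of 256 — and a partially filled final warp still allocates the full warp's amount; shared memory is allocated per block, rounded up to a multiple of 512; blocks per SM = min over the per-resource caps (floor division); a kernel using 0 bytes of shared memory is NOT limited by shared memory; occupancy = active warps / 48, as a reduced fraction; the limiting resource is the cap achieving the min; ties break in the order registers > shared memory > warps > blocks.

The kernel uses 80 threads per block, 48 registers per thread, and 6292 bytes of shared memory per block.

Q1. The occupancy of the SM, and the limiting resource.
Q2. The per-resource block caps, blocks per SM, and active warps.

Answer: occupancy 9/16, limited by shared memory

registers: 21 blocks
shared memory: 9 blocks
warps: 16 blocks
blocks: 16 blocks

Answer: 9 blocks, 27 active warps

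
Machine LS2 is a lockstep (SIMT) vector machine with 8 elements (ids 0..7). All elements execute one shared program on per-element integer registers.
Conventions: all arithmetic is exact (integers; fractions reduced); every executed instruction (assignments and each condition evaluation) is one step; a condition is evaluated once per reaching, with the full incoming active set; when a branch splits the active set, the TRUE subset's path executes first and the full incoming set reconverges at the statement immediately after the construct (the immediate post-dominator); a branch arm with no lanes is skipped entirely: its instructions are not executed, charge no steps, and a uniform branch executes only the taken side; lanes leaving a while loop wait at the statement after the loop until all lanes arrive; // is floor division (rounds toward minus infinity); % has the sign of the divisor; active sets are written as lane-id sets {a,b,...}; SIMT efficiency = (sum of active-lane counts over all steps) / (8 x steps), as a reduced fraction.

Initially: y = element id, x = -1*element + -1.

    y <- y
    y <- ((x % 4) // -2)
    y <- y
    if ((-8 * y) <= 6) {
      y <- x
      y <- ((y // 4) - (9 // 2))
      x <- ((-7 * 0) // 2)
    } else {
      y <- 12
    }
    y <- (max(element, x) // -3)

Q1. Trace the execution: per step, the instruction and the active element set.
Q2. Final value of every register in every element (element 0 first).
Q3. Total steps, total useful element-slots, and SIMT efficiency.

step 0: y <- y                       {0,1,2,3,4,5,6,7}
step 1: y <- ((x % 4) // -2)         {0,1,2,3,4,5,6,7}
step 2: y <- y                       {0,1,2,3,4,5,6,7}
step 3: eval ((-8 * y) <= 6)         {0,1,2,3,4,5,6,7}
step 4: y <- x                       {3,7}
step 5: y <- ((y // 4) - (9 // 2))   {3,7}
step 6: x <- ((-7 * 0) // 2)         {3,7}
step 7: y <- 12                      {0,1,2,4,5,6}
step 8: y <- (max(element, x) // -3) {0,1,2,3,4,5,6,7}

Answer: 9 steps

y: 0,-1,-1,-1,-2,-2,-2,-3
x: -1,-2,-3,0,-5,-6,-7,0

steps = 9; useful = 52; efficiency = 52/72 = 13/18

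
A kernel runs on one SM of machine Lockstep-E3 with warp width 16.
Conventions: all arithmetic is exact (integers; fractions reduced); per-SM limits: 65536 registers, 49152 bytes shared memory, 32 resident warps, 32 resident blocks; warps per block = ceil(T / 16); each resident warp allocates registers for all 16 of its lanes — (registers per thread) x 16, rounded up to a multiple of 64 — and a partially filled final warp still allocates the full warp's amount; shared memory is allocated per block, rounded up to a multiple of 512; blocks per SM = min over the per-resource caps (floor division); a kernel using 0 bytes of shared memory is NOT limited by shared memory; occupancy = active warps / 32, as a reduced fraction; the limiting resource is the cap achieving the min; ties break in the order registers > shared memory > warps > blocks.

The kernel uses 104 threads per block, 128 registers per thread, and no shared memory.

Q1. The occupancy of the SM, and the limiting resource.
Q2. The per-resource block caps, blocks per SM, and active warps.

Answer: occupancy 7/8, limited by registers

registers: 4 blocks
shared memory: no limit (kernel uses none)
warps: 4 blocks
blocks: 32 blocks

Answer: 4 blocks, 28 active warps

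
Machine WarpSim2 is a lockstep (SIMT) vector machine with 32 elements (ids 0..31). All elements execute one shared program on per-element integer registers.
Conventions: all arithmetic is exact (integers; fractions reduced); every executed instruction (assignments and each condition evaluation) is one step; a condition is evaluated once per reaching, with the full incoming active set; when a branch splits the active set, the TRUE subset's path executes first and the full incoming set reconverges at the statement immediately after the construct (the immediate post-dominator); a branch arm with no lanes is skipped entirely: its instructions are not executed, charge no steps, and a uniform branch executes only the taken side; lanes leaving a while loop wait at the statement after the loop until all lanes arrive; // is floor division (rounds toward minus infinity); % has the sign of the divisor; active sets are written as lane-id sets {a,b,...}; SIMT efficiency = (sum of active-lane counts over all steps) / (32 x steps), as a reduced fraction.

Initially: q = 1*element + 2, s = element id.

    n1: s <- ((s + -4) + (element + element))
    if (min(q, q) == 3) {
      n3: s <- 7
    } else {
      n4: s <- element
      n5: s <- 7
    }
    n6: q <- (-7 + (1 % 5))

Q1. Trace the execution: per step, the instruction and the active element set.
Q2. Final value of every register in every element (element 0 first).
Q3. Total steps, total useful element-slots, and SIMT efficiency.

step 0: s <- ((s + -4) + (element + element)) {0,1,2,3,4,5,6,7,8,9,10,11,12,13,14,15,16,17,18,19,20,21,22,23,24,25,26,27,28,29,30,31}
step 1: eval (min(q, q) == 3)        {0,1,2,3,4,5,6,7,8,9,10,11,12,13,14,15,16,17,18,19,20,21,22,23,24,25,26,27,28,29,30,31}
step 2: s <- 7                       {1}
step 3: s <- element                 {0,2,3,4,5,6,7,8,9,10,11,12,13,14,15,16,17,18,19,20,21,22,23,24,25,26,27,28,29,30,31}
step 4: s <- 7                       {0,2,3,4,5,6,7,8,9,10,11,12,13,14,15,16,17,18,19,20,21,22,23,24,25,26,27,28,29,30,31}
step 5: q <- (-7 + (1 % 5))          {0,1,2,3,4,5,6,7,8,9,10,11,12,13,14,15,16,17,18,19,20,21,22,23,24,25,26,27,28,29,30,31}

Answer: 6 steps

q: -6,-6,-6,-6,-6,-6,-6,-6,-6,-6,-6,-6,-6,-6,-6,-6,-6,-6,-6,-6,-6,-6,-6,-6,-6,-6,-6,-6,-6,-6,-6,-6
s: 7,7,7,7,7,7,7,7,7,7,7,7,7,7,7,7,7,7,7,7,7,7,7,7,7,7,7,7,7,7,7,7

steps = 6; useful = 159; efficiency = 159/192 = 53/64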